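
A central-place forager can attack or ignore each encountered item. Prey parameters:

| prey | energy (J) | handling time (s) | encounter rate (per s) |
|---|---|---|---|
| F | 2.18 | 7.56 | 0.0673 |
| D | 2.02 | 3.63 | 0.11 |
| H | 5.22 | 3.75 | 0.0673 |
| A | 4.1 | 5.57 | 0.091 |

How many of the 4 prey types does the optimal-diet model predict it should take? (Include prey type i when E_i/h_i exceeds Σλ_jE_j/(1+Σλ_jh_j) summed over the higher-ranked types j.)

E/h in descending order: H 1.39, A 0.736, D 0.556, F 0.288 J/s. The optimal diet is the largest prefix of this list for which every included type satisfies E_i/h_i > R on the types above it.
Rate on top 1: 0.2805. A: 0.736 > 0.2805 → include.
Rate on top 2: 0.4118. D: 0.556 > 0.4118 → include.
Rate on top 3: 0.4385. F: 0.288 < 0.4385 → exclude; stop.
Optimal diet: H, A, D — 3 of 4 types.

3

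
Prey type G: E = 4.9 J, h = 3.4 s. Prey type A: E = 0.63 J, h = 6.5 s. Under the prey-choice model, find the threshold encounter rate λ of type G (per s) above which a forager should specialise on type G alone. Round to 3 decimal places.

0.021 per s

The zero-one rule: include type A iff E₂/h₂ > λE₁/(1+λh₁). Equality gives the switch point.
λE₁h₂ = E₂ + λE₂h₁ ⇒ λ = E₂/(E₁h₂ − E₂h₁) = 0.63/(31.85 − 2.142) = 0.02121 per s.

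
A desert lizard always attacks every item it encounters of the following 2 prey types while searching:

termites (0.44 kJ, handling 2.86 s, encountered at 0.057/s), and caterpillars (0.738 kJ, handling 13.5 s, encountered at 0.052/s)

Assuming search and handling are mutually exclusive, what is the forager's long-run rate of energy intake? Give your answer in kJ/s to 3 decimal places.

0.034 kJ/s

R = (0.057×0.44 + 0.052×0.738) / (1 + 0.057×2.86 + 0.052×13.5) = 0.06346/1.865 = 0.03402 kJ/s.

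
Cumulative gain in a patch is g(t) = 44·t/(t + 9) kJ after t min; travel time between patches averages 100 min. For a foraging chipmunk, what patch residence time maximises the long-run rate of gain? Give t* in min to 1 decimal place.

30.0 min

By the marginal value theorem, leave when the instantaneous gain rate g'(t) equals the habitat-wide average g(t)/(T + t).
g'(t) = 44·9/(t + 9)². Setting 44·9/(t+9)² = 44t/[(t+9)(100+t)] gives 9(100+t) = t(t+9), so t² = 9×100 = 900.
t* = √900 = 30 min.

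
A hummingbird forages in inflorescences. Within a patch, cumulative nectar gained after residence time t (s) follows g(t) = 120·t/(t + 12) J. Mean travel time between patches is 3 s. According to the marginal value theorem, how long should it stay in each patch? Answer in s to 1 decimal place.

6.0 s

Optimal t* satisfies g'(t*) = g(t*)/(T + t*).
g'(t) = 120·12/(t + 12)². Setting 120·12/(t+12)² = 120t/[(t+12)(3+t)] gives 12(3+t) = t(t+12), so t² = 12×3 = 36.
t* = √36 = 6 s.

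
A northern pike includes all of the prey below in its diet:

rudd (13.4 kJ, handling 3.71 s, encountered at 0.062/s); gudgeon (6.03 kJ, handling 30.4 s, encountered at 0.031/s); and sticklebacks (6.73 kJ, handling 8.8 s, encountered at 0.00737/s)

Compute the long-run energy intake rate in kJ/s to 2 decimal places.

Energy encountered per unit search time: 0.062×13.4 + 0.031×6.03 + 0.00737×6.73 = 1.067 kJ/s.
Handling time per unit search time: 0.062×3.71 + 0.031×30.4 + 0.00737×8.8 = 1.237.
Rate = 1.067/(1 + 1.237) = 0.4771 kJ/s.

0.48 kJ/s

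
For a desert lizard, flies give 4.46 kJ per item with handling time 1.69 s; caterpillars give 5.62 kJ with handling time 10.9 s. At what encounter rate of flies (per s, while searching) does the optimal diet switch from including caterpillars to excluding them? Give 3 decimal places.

0.144 per s

At the threshold, the rate on flies alone equals the profitability of caterpillars: λ·4.46/(1 + λ·1.69) = 5.62/10.9 = 0.5156.
Rearranging, λ(4.46 − 0.5156×1.69) = 0.5156, so λ = 0.5156/3.589 = 0.1437 per s.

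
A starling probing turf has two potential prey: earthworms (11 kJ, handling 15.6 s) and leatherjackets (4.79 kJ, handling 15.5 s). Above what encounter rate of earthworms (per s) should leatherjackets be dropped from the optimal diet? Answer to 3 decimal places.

0.050 per s

The zero-one rule: include leatherjackets iff E₂/h₂ > λE₁/(1+λh₁). Equality gives the switch point.
λE₁h₂ = E₂ + λE₂h₁ ⇒ λ = E₂/(E₁h₂ − E₂h₁) = 4.79/(170.5 − 74.72) = 0.05001 per s.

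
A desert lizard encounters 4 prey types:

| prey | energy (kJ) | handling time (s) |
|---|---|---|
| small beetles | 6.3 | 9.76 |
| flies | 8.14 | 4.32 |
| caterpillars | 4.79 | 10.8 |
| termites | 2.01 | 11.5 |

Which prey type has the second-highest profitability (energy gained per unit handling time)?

Profitability E/h (kJ/s): small beetles = 6.3/9.76 = 0.645, flies = 8.14/4.32 = 1.88, caterpillars = 4.79/10.8 = 0.444, termites = 2.01/11.5 = 0.175.
Ranked: flies > small beetles > caterpillars > termites.

small beetles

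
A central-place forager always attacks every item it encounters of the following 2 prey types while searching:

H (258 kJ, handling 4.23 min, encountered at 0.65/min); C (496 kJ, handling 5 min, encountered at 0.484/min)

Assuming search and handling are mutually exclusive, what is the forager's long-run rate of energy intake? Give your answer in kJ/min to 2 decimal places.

66.09 kJ/min

R = (0.65×258 + 0.484×496) / (1 + 0.65×4.23 + 0.484×5) = 407.8/6.17 = 66.09 kJ/min.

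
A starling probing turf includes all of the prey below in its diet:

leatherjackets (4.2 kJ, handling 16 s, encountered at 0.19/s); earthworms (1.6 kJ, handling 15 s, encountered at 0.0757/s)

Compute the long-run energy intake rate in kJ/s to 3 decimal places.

R = Σλ_iE_i / (1 + Σλ_ih_i)
Numerator: 0.19×4.2 + 0.0757×1.6 = 0.9191
Denominator: 1 + 0.19×16 + 0.0757×15 = 5.175
R = 0.9191/5.175 = 0.1776 kJ/s

0.178 kJ/s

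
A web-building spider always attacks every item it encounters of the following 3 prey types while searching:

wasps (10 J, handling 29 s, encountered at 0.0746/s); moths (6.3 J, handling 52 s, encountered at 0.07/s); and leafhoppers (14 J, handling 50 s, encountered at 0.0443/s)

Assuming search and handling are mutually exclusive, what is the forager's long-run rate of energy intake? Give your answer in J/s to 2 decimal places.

Energy encountered per unit search time: 0.0746×10 + 0.07×6.3 + 0.0443×14 = 1.807 J/s.
Handling time per unit search time: 0.0746×29 + 0.07×52 + 0.0443×50 = 8.018.
Rate = 1.807/(1 + 8.018) = 0.2004 J/s.

0.20 J/s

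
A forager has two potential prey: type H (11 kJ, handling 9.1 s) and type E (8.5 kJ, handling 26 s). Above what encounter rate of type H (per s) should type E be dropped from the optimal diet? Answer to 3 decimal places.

0.041 per s

The zero-one rule: include type E iff E₂/h₂ > λE₁/(1+λh₁). Equality gives the switch point.
λE₁h₂ = E₂ + λE₂h₁ ⇒ λ = E₂/(E₁h₂ − E₂h₁) = 8.5/(286 − 77.35) = 0.04074 per s.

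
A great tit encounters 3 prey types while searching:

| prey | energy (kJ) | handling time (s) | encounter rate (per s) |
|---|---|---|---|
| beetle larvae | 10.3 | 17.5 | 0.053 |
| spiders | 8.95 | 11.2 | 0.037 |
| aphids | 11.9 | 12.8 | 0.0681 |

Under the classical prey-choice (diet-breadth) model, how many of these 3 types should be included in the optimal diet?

Profitabilities (E/h, kJ/s): aphids 0.93, spiders 0.799, beetle larvae 0.589. Add prey in this order while the next type's profitability exceeds the intake rate on those already taken.
Rate on top 1: 0.433. spiders: 0.799 > 0.433 → include.
Rate on top 2: 0.4993. beetle larvae: 0.589 > 0.4993 → include.
Optimal diet: aphids, spiders, beetle larvae — 3 of 3 types.

3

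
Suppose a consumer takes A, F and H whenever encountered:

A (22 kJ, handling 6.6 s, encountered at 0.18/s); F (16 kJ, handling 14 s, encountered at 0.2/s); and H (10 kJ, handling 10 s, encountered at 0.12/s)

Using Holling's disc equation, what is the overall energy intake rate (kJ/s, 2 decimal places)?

Energy encountered per unit search time: 0.18×22 + 0.2×16 + 0.12×10 = 8.36 kJ/s.
Handling time per unit search time: 0.18×6.6 + 0.2×14 + 0.12×10 = 5.188.
Rate = 8.36/(1 + 5.188) = 1.351 kJ/s.

1.35 kJ/s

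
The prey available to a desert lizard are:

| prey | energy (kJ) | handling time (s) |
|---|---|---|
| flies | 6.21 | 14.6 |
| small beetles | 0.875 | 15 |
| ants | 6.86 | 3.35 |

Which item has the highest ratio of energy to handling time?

ants

Profitability E/h (kJ/s): flies = 6.21/14.6 = 0.425, small beetles = 0.875/15 = 0.0583, ants = 6.86/3.35 = 2.05.
Ranked: ants > flies > small beetles.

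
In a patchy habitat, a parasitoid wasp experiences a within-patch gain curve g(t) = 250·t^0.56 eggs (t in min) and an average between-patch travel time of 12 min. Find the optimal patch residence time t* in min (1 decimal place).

Optimal t* satisfies g'(t*) = g(t*)/(T + t*).
g'(t) = 0.56·250·t^-0.44. Setting 0.56·250·t^-0.44 = 250·t^0.56/(12+t) gives 0.56(12+t) = t, so 0.44·t = 0.56×12.
t* = 0.56×12/0.44 = 15.27 min.

15.3 min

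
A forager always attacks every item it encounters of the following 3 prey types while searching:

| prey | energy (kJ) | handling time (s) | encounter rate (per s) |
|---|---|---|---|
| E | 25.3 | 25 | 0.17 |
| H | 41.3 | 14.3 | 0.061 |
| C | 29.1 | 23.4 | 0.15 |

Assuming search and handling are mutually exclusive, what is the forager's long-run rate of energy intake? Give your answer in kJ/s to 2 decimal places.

R = Σλ_iE_i / (1 + Σλ_ih_i)
Numerator: 0.17×25.3 + 0.061×41.3 + 0.15×29.1 = 11.19
Denominator: 1 + 0.17×25 + 0.061×14.3 + 0.15×23.4 = 9.632
R = 11.19/9.632 = 1.161 kJ/s

1.16 kJ/s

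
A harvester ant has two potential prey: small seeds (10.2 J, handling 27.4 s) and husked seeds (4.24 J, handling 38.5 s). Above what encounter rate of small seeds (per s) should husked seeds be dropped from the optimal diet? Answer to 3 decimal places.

At the threshold, the rate on small seeds alone equals the profitability of husked seeds: λ·10.2/(1 + λ·27.4) = 4.24/38.5 = 0.1101.
Rearranging, λ(10.2 − 0.1101×27.4) = 0.1101, so λ = 0.1101/7.182 = 0.01533 per s.

0.015 per s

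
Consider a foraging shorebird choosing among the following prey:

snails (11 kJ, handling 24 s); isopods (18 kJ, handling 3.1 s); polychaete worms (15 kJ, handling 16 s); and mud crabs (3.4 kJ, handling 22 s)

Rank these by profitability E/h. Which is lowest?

Profitability E/h (kJ/s): snails = 11/24 = 0.458, isopods = 18/3.1 = 5.81, polychaete worms = 15/16 = 0.938, mud crabs = 3.4/22 = 0.155.
Ranked: isopods > polychaete worms > snails > mud crabs.

mud crabs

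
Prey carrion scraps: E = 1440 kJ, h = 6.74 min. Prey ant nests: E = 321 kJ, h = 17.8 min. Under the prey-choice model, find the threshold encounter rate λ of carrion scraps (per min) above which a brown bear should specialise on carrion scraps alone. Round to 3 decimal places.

The zero-one rule: include ant nests iff E₂/h₂ > λE₁/(1+λh₁). Equality gives the switch point.
λE₁h₂ = E₂ + λE₂h₁ ⇒ λ = E₂/(E₁h₂ − E₂h₁) = 321/(2.563e+04 − 2164) = 0.01368 per min.

0.014 per min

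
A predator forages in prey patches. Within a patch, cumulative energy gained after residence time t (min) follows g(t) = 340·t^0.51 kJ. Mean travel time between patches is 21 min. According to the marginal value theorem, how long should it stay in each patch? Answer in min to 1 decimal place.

21.9 min

Maximise g(t)/(T+t): set derivative to zero → g'(t)(T+t) = g(t).
g'(t) = 0.51·340·t^-0.49. Setting 0.51·340·t^-0.49 = 340·t^0.51/(21+t) gives 0.51(21+t) = t, so 0.49·t = 0.51×21.
t* = 0.51×21/0.49 = 21.86 min.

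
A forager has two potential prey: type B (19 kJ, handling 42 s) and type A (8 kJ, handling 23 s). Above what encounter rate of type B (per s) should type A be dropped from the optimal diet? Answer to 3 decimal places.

0.079 per s

The zero-one rule: include type A iff E₂/h₂ > λE₁/(1+λh₁). Equality gives the switch point.
λE₁h₂ = E₂ + λE₂h₁ ⇒ λ = E₂/(E₁h₂ − E₂h₁) = 8/(437 − 336) = 0.07921 per s.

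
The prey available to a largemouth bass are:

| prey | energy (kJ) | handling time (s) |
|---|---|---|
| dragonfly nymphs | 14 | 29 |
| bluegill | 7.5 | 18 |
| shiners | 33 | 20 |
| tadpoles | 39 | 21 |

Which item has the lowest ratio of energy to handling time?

In descending order of E/h:
tadpoles: 39/21 = 1.86 kJ/s
shiners: 33/20 = 1.65 kJ/s
dragonfly nymphs: 14/29 = 0.483 kJ/s
bluegill: 7.5/18 = 0.417 kJ/s

bluegill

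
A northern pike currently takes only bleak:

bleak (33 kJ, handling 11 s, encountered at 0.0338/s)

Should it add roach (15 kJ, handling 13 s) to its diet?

Current rate: (0.0338×33)/(1 + 0.0338×11) = 0.8131 kJ/s.
Profitability of roach: 15/13 = 1.154 kJ/s.
1.154 > 0.8131, so adding roach raises the average — include it.

Yes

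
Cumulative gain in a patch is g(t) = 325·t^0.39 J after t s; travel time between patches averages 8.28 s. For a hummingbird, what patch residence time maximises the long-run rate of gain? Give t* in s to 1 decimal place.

5.3 s

By the marginal value theorem, leave when the instantaneous gain rate g'(t) equals the habitat-wide average g(t)/(T + t).
g'(t) = 0.39·325·t^-0.61. Setting 0.39·325·t^-0.61 = 325·t^0.39/(8.28+t) gives 0.39(8.28+t) = t, so 0.61·t = 0.39×8.28.
t* = 0.39×8.28/0.61 = 5.294 s.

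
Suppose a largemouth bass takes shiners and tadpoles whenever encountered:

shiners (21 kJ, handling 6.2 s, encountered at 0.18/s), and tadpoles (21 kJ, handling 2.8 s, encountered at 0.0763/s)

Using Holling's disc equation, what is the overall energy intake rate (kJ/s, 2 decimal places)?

R = (0.18×21 + 0.0763×21) / (1 + 0.18×6.2 + 0.0763×2.8) = 5.382/2.33 = 2.31 kJ/s.

2.31 kJ/s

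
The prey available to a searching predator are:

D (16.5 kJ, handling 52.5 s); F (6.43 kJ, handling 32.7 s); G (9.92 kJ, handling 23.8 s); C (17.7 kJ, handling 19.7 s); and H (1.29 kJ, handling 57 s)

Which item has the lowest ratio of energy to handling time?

H

In descending order of E/h:
C: 17.7/19.7 = 0.898 kJ/s
G: 9.92/23.8 = 0.417 kJ/s
D: 16.5/52.5 = 0.314 kJ/s
F: 6.43/32.7 = 0.197 kJ/s
H: 1.29/57 = 0.0226 kJ/s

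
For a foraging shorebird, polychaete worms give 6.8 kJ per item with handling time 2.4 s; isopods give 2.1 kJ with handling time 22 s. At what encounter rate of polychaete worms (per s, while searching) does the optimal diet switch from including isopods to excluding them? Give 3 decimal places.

Drop isopods once their profitability E₂/h₂ falls below the rate achievable on polychaete worms alone: E₂/h₂ = λE₁/(1 + λh₁).
Solve for λ: λE₁h₂ = E₂(1 + λh₁) → λ(E₁h₂ − E₂h₁) = E₂ → λ = E₂/(E₁h₂ − E₂h₁).
λ = 2.1/(6.8×22 − 2.1×2.4) = 2.1/144.6 = 0.01453 per s.

0.015 per s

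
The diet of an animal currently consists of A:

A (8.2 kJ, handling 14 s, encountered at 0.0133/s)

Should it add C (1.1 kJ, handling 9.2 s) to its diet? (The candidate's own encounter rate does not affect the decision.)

On A alone, R = ΣλE/(1+Σλh) = 0.1091/1.186 = 0.09194 kJ/s.
C: E/h = 1.1/9.2 = 0.1196 kJ/s.
0.1196 > 0.09194, so adding C raises the average — include it.

Yes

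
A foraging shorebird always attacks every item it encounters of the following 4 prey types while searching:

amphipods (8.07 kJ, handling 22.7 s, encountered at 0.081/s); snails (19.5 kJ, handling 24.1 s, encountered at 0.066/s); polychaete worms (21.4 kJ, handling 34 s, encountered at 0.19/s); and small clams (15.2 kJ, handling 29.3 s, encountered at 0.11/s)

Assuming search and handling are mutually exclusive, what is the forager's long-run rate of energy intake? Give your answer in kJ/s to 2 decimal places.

Energy encountered per unit search time: 0.081×8.07 + 0.066×19.5 + 0.19×21.4 + 0.11×15.2 = 7.679 kJ/s.
Handling time per unit search time: 0.081×22.7 + 0.066×24.1 + 0.19×34 + 0.11×29.3 = 13.11.
Rate = 7.679/(1 + 13.11) = 0.5441 kJ/s.

0.54 kJ/s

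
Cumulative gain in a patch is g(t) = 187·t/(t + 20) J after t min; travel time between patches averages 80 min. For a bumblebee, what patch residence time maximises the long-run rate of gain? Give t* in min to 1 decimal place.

Maximise g(t)/(T+t): set derivative to zero → g'(t)(T+t) = g(t).
g'(t) = 187·20/(t + 20)². Setting 187·20/(t+20)² = 187t/[(t+20)(80+t)] gives 20(80+t) = t(t+20), so t² = 20×80 = 1600.
t* = √1600 = 40 min.

40.0 min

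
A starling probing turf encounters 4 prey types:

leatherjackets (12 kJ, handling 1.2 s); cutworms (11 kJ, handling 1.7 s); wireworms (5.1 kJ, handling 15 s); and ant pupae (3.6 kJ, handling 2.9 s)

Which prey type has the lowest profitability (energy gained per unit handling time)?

wireworms

Profitability E/h (kJ/s): leatherjackets = 12/1.2 = 10, cutworms = 11/1.7 = 6.47, wireworms = 5.1/15 = 0.34, ant pupae = 3.6/2.9 = 1.24.
Ranked: leatherjackets > cutworms > ant pupae > wireworms.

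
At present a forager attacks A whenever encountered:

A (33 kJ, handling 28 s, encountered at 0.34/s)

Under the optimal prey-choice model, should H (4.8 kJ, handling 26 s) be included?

Intake rate on the current diet: R = (0.34×33) / (1 + 0.34×28) = 11.22/10.52 = 1.067 kJ/s.
H: E/h = 4.8/26 = 0.1846 kJ/s.
Since 0.1846 < R, time spent handling H is better spent searching.

No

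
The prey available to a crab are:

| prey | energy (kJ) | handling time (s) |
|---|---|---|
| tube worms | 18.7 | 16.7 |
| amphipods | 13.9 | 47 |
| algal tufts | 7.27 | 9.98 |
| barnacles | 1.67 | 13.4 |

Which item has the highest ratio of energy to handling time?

tube worms

In descending order of E/h:
tube worms: 18.7/16.7 = 1.12 kJ/s
algal tufts: 7.27/9.98 = 0.728 kJ/s
amphipods: 13.9/47 = 0.296 kJ/s
barnacles: 1.67/13.4 = 0.125 kJ/s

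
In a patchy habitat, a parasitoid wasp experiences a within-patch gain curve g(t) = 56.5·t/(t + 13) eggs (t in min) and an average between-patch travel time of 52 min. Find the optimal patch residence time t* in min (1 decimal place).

Optimal t* satisfies g'(t*) = g(t*)/(T + t*).
g'(t) = 56.5·13/(t + 13)². Setting 56.5·13/(t+13)² = 56.5t/[(t+13)(52+t)] gives 13(52+t) = t(t+13), so t² = 13×52 = 676.
t* = √676 = 26 min.

26.0 min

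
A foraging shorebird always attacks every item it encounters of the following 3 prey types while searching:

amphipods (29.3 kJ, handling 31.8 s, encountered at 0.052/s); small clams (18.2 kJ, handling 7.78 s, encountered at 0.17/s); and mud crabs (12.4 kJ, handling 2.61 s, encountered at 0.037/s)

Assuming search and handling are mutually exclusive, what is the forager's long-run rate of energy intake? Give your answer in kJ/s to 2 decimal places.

Energy encountered per unit search time: 0.052×29.3 + 0.17×18.2 + 0.037×12.4 = 5.076 kJ/s.
Handling time per unit search time: 0.052×31.8 + 0.17×7.78 + 0.037×2.61 = 3.073.
Rate = 5.076/(1 + 3.073) = 1.246 kJ/s.

1.25 kJ/s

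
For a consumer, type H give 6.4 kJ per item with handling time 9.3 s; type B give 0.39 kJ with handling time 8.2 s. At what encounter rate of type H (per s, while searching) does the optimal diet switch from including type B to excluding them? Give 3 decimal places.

0.008 per s

The zero-one rule: include type B iff E₂/h₂ > λE₁/(1+λh₁). Equality gives the switch point.
λE₁h₂ = E₂ + λE₂h₁ ⇒ λ = E₂/(E₁h₂ − E₂h₁) = 0.39/(52.48 − 3.627) = 0.007983 per s.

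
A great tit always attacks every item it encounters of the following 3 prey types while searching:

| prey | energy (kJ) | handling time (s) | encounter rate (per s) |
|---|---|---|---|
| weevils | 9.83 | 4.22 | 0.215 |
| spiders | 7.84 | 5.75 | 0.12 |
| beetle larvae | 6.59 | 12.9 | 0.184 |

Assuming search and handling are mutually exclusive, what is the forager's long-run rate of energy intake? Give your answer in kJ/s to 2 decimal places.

0.86 kJ/s

R = (0.215×9.83 + 0.12×7.84 + 0.184×6.59) / (1 + 0.215×4.22 + 0.12×5.75 + 0.184×12.9) = 4.267/4.971 = 0.8584 kJ/s.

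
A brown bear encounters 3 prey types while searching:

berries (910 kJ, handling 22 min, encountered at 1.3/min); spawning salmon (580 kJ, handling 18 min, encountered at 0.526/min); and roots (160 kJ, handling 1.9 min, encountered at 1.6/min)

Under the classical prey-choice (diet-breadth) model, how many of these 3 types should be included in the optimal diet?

Rank by E/h (kJ/min): roots 84.2, berries 41.4, spawning salmon 32.2. Include each in turn until the next type's E/h falls below the running intake rate.
Rate on top 1: 63.37. berries: 41.4 < 63.37 → exclude; stop.
Optimal diet: roots — 1 of 3 types.

1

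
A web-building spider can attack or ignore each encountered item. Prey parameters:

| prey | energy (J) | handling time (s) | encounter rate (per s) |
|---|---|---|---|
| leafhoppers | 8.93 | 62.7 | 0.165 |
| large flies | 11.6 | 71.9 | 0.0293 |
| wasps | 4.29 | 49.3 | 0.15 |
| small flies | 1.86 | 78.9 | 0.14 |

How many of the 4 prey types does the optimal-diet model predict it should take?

2

E/h in descending order: large flies 0.161, leafhoppers 0.142, wasps 0.087, small flies 0.0236 J/s. The optimal diet is the largest prefix of this list for which every included type satisfies E_i/h_i > R on the types above it.
Rate on top 1: 0.1094. leafhoppers: 0.142 > 0.1094 → include.
Rate on top 2: 0.1348. wasps: 0.087 < 0.1348 → exclude; stop.
Optimal diet: large flies, leafhoppers — 2 of 4 types.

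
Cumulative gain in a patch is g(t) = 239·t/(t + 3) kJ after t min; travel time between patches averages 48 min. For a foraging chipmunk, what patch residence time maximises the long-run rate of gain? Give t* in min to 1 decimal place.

12.0 min

Maximise g(t)/(T+t): set derivative to zero → g'(t)(T+t) = g(t).
g'(t) = 239·3/(t + 3)². Setting 239·3/(t+3)² = 239t/[(t+3)(48+t)] gives 3(48+t) = t(t+3), so t² = 3×48 = 144.
t* = √144 = 12 min.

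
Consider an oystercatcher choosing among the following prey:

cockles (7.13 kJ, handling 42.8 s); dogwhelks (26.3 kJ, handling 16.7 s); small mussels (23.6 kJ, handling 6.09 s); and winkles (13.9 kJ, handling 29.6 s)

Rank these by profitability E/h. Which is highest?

Profitability E/h (kJ/s): cockles = 7.13/42.8 = 0.167, dogwhelks = 26.3/16.7 = 1.57, small mussels = 23.6/6.09 = 3.88, winkles = 13.9/29.6 = 0.47.
Ranked: small mussels > dogwhelks > winkles > cockles.

small mussels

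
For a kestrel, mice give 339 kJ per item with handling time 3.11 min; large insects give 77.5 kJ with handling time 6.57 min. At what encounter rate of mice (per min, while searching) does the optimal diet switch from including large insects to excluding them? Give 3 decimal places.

At the threshold, the rate on mice alone equals the profitability of large insects: λ·339/(1 + λ·3.11) = 77.5/6.57 = 11.8.
Rearranging, λ(339 − 11.8×3.11) = 11.8, so λ = 11.8/302.3 = 0.03902 per min.

0.039 per min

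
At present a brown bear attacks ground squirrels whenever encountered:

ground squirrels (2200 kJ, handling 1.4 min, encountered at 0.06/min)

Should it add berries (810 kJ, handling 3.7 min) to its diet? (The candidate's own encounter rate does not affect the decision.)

Yes

Current rate: (0.06×2200)/(1 + 0.06×1.4) = 121.8 kJ/min.
berries: E/h = 810/3.7 = 218.9 kJ/min.
218.9 > 121.8, so adding berries raises the average — include it.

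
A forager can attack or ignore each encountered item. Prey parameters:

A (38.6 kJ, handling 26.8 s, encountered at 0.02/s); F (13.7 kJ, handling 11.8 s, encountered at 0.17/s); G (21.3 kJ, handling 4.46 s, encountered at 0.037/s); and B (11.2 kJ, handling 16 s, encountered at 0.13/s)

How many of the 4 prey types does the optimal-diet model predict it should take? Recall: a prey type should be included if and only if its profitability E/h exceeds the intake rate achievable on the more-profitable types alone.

Rank by E/h (kJ/s): G 4.78, A 1.44, F 1.16, B 0.7. Include each in turn until the next type's E/h falls below the running intake rate.
Rate on top 1: 0.6765. A: 1.44 > 0.6765 → include.
Rate on top 2: 0.9172. F: 1.16 > 0.9172 → include.
Rate on top 3: 1.049. B: 0.7 < 1.049 → exclude; stop.
Optimal diet: G, A, F — 3 of 4 types.

3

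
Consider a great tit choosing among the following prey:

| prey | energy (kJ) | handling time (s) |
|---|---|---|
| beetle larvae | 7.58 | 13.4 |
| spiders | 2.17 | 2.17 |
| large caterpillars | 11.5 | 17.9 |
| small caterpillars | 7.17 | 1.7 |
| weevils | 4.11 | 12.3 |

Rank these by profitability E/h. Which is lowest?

Profitability E/h (kJ/s): beetle larvae = 7.58/13.4 = 0.566, spiders = 2.17/2.17 = 1, large caterpillars = 11.5/17.9 = 0.642, small caterpillars = 7.17/1.7 = 4.22, weevils = 4.11/12.3 = 0.334.
Ranked: small caterpillars > spiders > large caterpillars > beetle larvae > weevils.

weevils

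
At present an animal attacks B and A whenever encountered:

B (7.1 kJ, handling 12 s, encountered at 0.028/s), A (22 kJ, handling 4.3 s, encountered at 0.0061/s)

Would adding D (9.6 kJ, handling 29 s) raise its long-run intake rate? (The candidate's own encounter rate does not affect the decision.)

Yes

Current rate: (0.028×7.1 + 0.0061×22)/(1 + 0.028×12 + 0.0061×4.3) = 0.2445 kJ/s.
D: E/h = 9.6/29 = 0.331 kJ/s.
Since 0.331 > R, including D increases the long-run rate.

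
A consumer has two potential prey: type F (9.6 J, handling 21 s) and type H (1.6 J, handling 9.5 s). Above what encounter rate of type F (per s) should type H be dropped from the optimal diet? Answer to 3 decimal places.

0.028 per s

At the threshold, the rate on type F alone equals the profitability of type H: λ·9.6/(1 + λ·21) = 1.6/9.5 = 0.1684.
Rearranging, λ(9.6 − 0.1684×21) = 0.1684, so λ = 0.1684/6.063 = 0.02778 per s.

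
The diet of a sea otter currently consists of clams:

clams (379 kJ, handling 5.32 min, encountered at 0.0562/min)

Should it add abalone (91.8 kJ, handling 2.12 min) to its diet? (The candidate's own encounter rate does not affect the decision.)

Current rate: (0.0562×379)/(1 + 0.0562×5.32) = 16.4 kJ/min.
abalone: E/h = 91.8/2.12 = 43.3 kJ/min.
43.3 > 16.4, so adding abalone raises the average — include it.

Yes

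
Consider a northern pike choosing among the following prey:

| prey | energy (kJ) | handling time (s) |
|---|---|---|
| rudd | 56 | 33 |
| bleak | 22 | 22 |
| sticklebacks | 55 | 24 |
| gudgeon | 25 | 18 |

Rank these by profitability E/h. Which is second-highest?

rudd

Profitability E/h (kJ/s): rudd = 56/33 = 1.7, bleak = 22/22 = 1, sticklebacks = 55/24 = 2.29, gudgeon = 25/18 = 1.39.
Ranked: sticklebacks > rudd > gudgeon > bleak.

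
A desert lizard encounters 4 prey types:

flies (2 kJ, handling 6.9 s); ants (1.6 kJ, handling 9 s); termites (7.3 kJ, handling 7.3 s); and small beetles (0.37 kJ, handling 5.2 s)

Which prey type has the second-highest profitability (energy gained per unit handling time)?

flies

In descending order of E/h:
termites: 7.3/7.3 = 1 kJ/s
flies: 2/6.9 = 0.29 kJ/s
ants: 1.6/9 = 0.178 kJ/s
small beetles: 0.37/5.2 = 0.0712 kJ/s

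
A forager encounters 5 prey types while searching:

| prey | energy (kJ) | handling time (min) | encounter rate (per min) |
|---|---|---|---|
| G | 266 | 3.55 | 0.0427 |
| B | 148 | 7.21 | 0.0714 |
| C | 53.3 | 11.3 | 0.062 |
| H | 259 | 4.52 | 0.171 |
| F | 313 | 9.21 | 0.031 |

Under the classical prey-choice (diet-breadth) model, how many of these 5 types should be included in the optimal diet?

3

Rank by E/h (kJ/min): G 74.9, H 57.3, F 34, B 20.5, C 4.72. Include each in turn until the next type's E/h falls below the running intake rate.
Rate on top 1: 9.863. H: 57.3 > 9.863 → include.
Rate on top 2: 28.92. F: 34 > 28.92 → include.
Rate on top 3: 29.57. B: 20.5 < 29.57 → exclude; stop.
Optimal diet: G, H, F — 3 of 5 types.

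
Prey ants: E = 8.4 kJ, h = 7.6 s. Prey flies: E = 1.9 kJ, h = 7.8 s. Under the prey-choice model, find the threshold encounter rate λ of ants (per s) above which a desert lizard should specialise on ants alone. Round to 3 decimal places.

The zero-one rule: include flies iff E₂/h₂ > λE₁/(1+λh₁). Equality gives the switch point.
λE₁h₂ = E₂ + λE₂h₁ ⇒ λ = E₂/(E₁h₂ − E₂h₁) = 1.9/(65.52 − 14.44) = 0.0372 per s.

0.037 per s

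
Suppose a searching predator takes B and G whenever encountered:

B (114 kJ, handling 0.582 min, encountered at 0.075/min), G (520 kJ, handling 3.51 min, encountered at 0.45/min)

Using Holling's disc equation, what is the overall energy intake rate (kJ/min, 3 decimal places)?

92.465 kJ/min

R = (0.075×114 + 0.45×520) / (1 + 0.075×0.582 + 0.45×3.51) = 242.6/2.623 = 92.47 kJ/min.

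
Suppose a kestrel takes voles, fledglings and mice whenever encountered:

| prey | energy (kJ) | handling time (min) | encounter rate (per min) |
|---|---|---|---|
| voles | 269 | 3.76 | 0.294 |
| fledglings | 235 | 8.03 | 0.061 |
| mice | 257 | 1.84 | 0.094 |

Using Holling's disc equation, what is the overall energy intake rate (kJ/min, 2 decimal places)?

R = Σλ_iE_i / (1 + Σλ_ih_i)
Numerator: 0.294×269 + 0.061×235 + 0.094×257 = 117.6
Denominator: 1 + 0.294×3.76 + 0.061×8.03 + 0.094×1.84 = 2.768
R = 117.6/2.768 = 42.47 kJ/min

42.47 kJ/min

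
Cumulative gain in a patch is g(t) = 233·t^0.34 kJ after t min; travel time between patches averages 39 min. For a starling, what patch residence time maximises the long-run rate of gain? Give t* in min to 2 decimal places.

By the marginal value theorem, leave when the instantaneous gain rate g'(t) equals the habitat-wide average g(t)/(T + t).
g'(t) = 0.34·233·t^-0.66. Setting 0.34·233·t^-0.66 = 233·t^0.34/(39+t) gives 0.34(39+t) = t, so 0.66·t = 0.34×39.
t* = 0.34×39/0.66 = 20.09 min.

20.09 min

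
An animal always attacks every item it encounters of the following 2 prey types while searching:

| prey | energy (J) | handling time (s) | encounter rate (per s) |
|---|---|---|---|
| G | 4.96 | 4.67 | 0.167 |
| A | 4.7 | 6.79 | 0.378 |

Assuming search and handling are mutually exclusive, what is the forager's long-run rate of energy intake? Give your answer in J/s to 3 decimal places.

R = (0.167×4.96 + 0.378×4.7) / (1 + 0.167×4.67 + 0.378×6.79) = 2.605/4.347 = 0.5993 J/s.

0.599 J/s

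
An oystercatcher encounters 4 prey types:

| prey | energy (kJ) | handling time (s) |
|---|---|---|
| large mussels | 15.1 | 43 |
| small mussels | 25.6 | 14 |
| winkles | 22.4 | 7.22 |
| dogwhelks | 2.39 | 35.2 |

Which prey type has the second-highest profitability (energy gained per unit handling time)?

small mussels

In descending order of E/h:
winkles: 22.4/7.22 = 3.1 kJ/s
small mussels: 25.6/14 = 1.83 kJ/s
large mussels: 15.1/43 = 0.351 kJ/s
dogwhelks: 2.39/35.2 = 0.0679 kJ/s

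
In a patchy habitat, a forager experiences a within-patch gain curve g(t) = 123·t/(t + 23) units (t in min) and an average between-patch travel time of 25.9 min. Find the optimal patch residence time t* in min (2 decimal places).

By the marginal value theorem, leave when the instantaneous gain rate g'(t) equals the habitat-wide average g(t)/(T + t).
g'(t) = 123·23/(t + 23)². Setting 123·23/(t+23)² = 123t/[(t+23)(25.9+t)] gives 23(25.9+t) = t(t+23), so t² = 23×25.9 = 595.7.
t* = √595.7 = 24.41 min.

24.41 min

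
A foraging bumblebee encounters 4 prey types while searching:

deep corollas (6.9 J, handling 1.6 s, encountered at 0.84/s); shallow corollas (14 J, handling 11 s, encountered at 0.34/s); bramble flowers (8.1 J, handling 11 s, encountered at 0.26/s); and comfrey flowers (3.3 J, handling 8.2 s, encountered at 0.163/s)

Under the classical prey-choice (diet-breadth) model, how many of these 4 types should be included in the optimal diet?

1

E/h in descending order: deep corollas 4.31, shallow corollas 1.27, bramble flowers 0.736, comfrey flowers 0.402 J/s. The optimal diet is the largest prefix of this list for which every included type satisfies E_i/h_i > R on the types above it.
Rate on top 1: 2.473. shallow corollas: 1.27 < 2.473 → exclude; stop.
Optimal diet: deep corollas — 1 of 4 types.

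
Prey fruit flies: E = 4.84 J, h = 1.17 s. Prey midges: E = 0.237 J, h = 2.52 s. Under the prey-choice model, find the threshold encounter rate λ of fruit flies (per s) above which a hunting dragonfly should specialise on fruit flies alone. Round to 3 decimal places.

The zero-one rule: include midges iff E₂/h₂ > λE₁/(1+λh₁). Equality gives the switch point.
λE₁h₂ = E₂ + λE₂h₁ ⇒ λ = E₂/(E₁h₂ − E₂h₁) = 0.237/(12.2 − 0.2773) = 0.01988 per s.

0.020 per s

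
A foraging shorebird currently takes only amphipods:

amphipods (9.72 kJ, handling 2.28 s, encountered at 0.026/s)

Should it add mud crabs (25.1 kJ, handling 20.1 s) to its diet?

Yes

On amphipods alone, R = ΣλE/(1+Σλh) = 0.2527/1.059 = 0.2386 kJ/s.
Profitability of mud crabs: 25.1/20.1 = 1.249 kJ/s.
1.249 > 0.2386, so adding mud crabs raises the average — include it.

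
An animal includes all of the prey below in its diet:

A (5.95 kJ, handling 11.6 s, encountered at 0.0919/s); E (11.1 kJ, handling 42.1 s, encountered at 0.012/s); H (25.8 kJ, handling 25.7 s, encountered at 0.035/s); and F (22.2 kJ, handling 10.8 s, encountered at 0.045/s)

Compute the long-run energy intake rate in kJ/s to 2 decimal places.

0.65 kJ/s

Energy encountered per unit search time: 0.0919×5.95 + 0.012×11.1 + 0.035×25.8 + 0.045×22.2 = 2.582 kJ/s.
Handling time per unit search time: 0.0919×11.6 + 0.012×42.1 + 0.035×25.7 + 0.045×10.8 = 2.957.
Rate = 2.582/(1 + 2.957) = 0.6526 kJ/s.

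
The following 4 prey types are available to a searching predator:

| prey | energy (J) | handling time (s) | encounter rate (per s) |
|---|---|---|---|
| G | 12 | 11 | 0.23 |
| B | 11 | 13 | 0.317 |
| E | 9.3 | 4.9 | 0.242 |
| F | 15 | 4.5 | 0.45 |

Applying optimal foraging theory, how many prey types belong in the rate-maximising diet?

1

Rank by E/h (J/s): F 3.33, E 1.9, G 1.09, B 0.846. Include each in turn until the next type's E/h falls below the running intake rate.
Rate on top 1: 2.231. E: 1.9 < 2.231 → exclude; stop.
Optimal diet: F — 1 of 4 types.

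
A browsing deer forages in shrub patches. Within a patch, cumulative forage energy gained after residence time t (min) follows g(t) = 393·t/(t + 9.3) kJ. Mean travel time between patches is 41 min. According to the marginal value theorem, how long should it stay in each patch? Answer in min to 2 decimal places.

Maximise g(t)/(T+t): set derivative to zero → g'(t)(T+t) = g(t).
g'(t) = 393·9.3/(t + 9.3)². Setting 393·9.3/(t+9.3)² = 393t/[(t+9.3)(41+t)] gives 9.3(41+t) = t(t+9.3), so t² = 9.3×41 = 381.3.
t* = √381.3 = 19.53 min.

19.53 min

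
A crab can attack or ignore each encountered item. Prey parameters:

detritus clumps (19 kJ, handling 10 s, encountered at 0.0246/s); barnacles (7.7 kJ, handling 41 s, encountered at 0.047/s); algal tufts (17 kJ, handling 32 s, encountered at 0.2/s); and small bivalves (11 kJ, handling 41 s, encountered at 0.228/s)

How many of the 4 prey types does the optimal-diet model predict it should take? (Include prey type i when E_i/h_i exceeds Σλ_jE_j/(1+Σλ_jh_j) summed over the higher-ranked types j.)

2

E/h in descending order: detritus clumps 1.9, algal tufts 0.531, small bivalves 0.268, barnacles 0.188 kJ/s. The optimal diet is the largest prefix of this list for which every included type satisfies E_i/h_i > R on the types above it.
Rate on top 1: 0.3751. algal tufts: 0.531 > 0.3751 → include.
Rate on top 2: 0.5058. small bivalves: 0.268 < 0.5058 → exclude; stop.
Optimal diet: detritus clumps, algal tufts — 2 of 4 types.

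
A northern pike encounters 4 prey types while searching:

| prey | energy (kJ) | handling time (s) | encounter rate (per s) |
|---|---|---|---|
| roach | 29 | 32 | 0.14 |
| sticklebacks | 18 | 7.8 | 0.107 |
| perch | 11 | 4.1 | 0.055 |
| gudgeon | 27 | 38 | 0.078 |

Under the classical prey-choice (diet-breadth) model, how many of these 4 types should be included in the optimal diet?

2

E/h in descending order: perch 2.68, sticklebacks 2.31, roach 0.906, gudgeon 0.711 kJ/s. The optimal diet is the largest prefix of this list for which every included type satisfies E_i/h_i > R on the types above it.
Rate on top 1: 0.4937. sticklebacks: 2.31 > 0.4937 → include.
Rate on top 2: 1.229. roach: 0.906 < 1.229 → exclude; stop.
Optimal diet: perch, sticklebacks — 2 of 4 types.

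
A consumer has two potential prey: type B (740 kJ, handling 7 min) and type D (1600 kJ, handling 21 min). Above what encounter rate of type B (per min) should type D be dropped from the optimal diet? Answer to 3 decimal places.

0.369 per min

The zero-one rule: include type D iff E₂/h₂ > λE₁/(1+λh₁). Equality gives the switch point.
λE₁h₂ = E₂ + λE₂h₁ ⇒ λ = E₂/(E₁h₂ − E₂h₁) = 1600/(1.554e+04 − 1.12e+04) = 0.3687 per min.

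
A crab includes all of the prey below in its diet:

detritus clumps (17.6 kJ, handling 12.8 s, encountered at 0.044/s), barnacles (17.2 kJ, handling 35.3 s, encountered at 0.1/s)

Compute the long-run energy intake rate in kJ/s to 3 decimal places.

0.490 kJ/s

R = Σλ_iE_i / (1 + Σλ_ih_i)
Numerator: 0.044×17.6 + 0.1×17.2 = 2.494
Denominator: 1 + 0.044×12.8 + 0.1×35.3 = 5.093
R = 2.494/5.093 = 0.4898 kJ/s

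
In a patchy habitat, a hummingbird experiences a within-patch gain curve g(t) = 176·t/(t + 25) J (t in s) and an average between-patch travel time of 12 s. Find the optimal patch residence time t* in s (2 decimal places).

By the marginal value theorem, leave when the instantaneous gain rate g'(t) equals the habitat-wide average g(t)/(T + t).
g'(t) = 176·25/(t + 25)². Setting 176·25/(t+25)² = 176t/[(t+25)(12+t)] gives 25(12+t) = t(t+25), so t² = 25×12 = 300.
t* = √300 = 17.32 s.

17.32 s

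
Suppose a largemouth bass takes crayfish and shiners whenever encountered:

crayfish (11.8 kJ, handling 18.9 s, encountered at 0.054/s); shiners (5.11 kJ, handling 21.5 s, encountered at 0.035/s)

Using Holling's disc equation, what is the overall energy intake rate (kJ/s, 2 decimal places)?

Energy encountered per unit search time: 0.054×11.8 + 0.035×5.11 = 0.8161 kJ/s.
Handling time per unit search time: 0.054×18.9 + 0.035×21.5 = 1.773.
Rate = 0.8161/(1 + 1.773) = 0.2943 kJ/s.

0.29 kJ/s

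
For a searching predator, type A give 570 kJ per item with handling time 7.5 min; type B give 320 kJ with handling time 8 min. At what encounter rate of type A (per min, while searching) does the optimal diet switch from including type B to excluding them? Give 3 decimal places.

0.148 per min

Drop type B once their profitability E₂/h₂ falls below the rate achievable on type A alone: E₂/h₂ = λE₁/(1 + λh₁).
Solve for λ: λE₁h₂ = E₂(1 + λh₁) → λ(E₁h₂ − E₂h₁) = E₂ → λ = E₂/(E₁h₂ − E₂h₁).
λ = 320/(570×8 − 320×7.5) = 320/2160 = 0.1481 per min.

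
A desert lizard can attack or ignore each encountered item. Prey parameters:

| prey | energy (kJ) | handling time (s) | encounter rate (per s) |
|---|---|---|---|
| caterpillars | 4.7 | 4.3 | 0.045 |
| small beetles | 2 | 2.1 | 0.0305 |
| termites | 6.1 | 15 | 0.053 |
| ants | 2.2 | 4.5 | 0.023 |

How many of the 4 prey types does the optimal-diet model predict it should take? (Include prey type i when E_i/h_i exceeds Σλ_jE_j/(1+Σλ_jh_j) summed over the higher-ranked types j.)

4

Profitabilities (E/h, kJ/s): caterpillars 1.09, small beetles 0.952, ants 0.489, termites 0.407. Add prey in this order while the next type's profitability exceeds the intake rate on those already taken.
Rate on top 1: 0.1772. small beetles: 0.952 > 0.1772 → include.
Rate on top 2: 0.2167. ants: 0.489 > 0.2167 → include.
Rate on top 3: 0.2374. termites: 0.407 > 0.2374 → include.
Optimal diet: caterpillars, small beetles, ants, termites — 4 of 4 types.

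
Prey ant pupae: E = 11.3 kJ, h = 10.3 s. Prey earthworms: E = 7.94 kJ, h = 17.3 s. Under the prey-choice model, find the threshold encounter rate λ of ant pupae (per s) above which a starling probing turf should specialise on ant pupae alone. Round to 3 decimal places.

0.070 per s

At the threshold, the rate on ant pupae alone equals the profitability of earthworms: λ·11.3/(1 + λ·10.3) = 7.94/17.3 = 0.459.
Rearranging, λ(11.3 − 0.459×10.3) = 0.459, so λ = 0.459/6.573 = 0.06983 per s.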